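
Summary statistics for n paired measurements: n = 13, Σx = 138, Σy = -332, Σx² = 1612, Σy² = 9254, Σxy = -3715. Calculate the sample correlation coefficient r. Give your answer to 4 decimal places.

-0.5647

Numerator: nΣxy − (Σx)(Σy) = 13·(-3715) − (138)(-332) = -2479
Denominator: √[(nΣx²−(Σx)²)(nΣy²−(Σy)²)]
  nΣx²−(Σx)² = 13·1612 − 19044 = 1912;  nΣy²−(Σy)² = 13·9254 − 110224 = 10078
  √(1912·10078) = √19269136 = 4389.6624
r = -2479 / 4389.6624 = -0.5647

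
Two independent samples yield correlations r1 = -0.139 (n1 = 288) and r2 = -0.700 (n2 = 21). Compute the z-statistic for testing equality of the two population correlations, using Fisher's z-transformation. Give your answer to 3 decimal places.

z1 = atanh(-0.139) = -0.139906,  z2 = atanh(-0.700) = -0.867301
SE = √(1/(n1−3) + 1/(n2−3)) = √(1/285 + 1/18) = √(0.0035088 + 0.0555556) = √0.0590644 = 0.243032
z = (z1 − z2)/SE = (-0.139906 − (-0.867301)) / 0.243032 = 0.727395 / 0.243032 = 2.993

2.993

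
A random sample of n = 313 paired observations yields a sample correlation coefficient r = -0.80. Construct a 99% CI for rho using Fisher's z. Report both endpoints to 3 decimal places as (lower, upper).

z_r = atanh(-0.80) = -1.098612;  SE = 1/√(n−3) = 1/√310 = 0.056796
z-limits: -1.098612 ± 2.576·0.056796 = -1.098612 ± 0.146306 = [-1.244918, -0.952306]
ρ-limits: (tanh -1.244918, tanh -0.952306) = (-0.847, -0.741)

(-0.847, -0.741)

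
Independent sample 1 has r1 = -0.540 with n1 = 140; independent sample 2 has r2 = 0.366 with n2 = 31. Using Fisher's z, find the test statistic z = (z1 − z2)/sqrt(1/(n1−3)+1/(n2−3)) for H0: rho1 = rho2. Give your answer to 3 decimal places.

-4.764

Fisher z-transforms: z1 = atanh(-0.540) = -0.604156, z2 = atanh(0.366) = 0.383797; difference d = -0.987953
Var(d) = 1/137 + 1/28 = 0.0072993 + 0.0357143 = 0.0430136
z = d/√Var(d) = -0.987953 / √0.0430136 = -0.987953 / 0.207397 = -4.764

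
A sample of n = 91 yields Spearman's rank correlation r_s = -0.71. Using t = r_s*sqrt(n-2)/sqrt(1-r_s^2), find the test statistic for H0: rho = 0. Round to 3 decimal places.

-9.512

t = r_s·√(n−2) / √(1−r_s²) with r_s = -0.71, n = 91
  = -0.71·√89 / √(1 − 0.5041)
  = -0.71·9.433981 / 0.704202
  = -6.698127 / 0.704202 = -9.512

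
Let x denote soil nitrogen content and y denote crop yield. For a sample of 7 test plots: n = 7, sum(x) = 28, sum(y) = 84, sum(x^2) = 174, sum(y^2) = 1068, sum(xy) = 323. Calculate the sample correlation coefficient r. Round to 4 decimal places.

-0.2131

S_xy = nΣxy − ΣxΣy = 7·323 − 28·84 = 2261 − 2352 = -91
S_xx = nΣx² − (Σx)² = 7·174 − 28² = 1218 − 784 = 434
S_yy = nΣy² − (Σy)² = 7·1068 − 84² = 7476 − 7056 = 420
r = S_xy / √(S_xx·S_yy) = -91 / √(434·420) = -91 / √182280 = -91 / 426.9426 = -0.2131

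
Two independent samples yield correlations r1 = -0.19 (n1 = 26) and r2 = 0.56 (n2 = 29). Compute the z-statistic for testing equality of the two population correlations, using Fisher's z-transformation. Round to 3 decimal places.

Fisher z-transforms: z1 = atanh(-0.19) = -0.192337, z2 = atanh(0.56) = 0.632833; difference d = -0.825170
Var(d) = 1/23 + 1/26 = 0.0434783 + 0.0384615 = 0.0819398
z = d/√Var(d) = -0.825170 / √0.0819398 = -0.825170 / 0.286251 = -2.883

-2.883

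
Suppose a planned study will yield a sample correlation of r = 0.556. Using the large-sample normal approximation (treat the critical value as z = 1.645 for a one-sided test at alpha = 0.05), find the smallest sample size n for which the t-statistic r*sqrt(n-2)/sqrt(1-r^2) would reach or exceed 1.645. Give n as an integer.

r√(n−2)/√(1−r²) ≥ 1.645  ⇔  n−2 ≥ (1.645)²·(1−r²)/r²
(1−r²)/r² = (1−0.309136)/0.309136 = 2.2348
n ≥ 2 + 2.706025·2.2348 = 2 + 6.0474 = 8.0474
⌈8.0474⌉ = 9

9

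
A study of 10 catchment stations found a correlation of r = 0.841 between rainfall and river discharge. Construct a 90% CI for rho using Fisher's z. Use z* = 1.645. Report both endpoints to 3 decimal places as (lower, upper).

Fisher z: z_r = atanh(r) = ½·ln((1+0.841)/(1−0.841)) = 1.224580
SE(z) = 1/√(n−3) = 1/√7 = 0.377964
90% ⇒ z* = 1.645; margin = 1.645·0.377964 = 0.621751
CI on z-scale: (0.602829, 1.846331)
Back-transform: tanh(0.602829) = 0.539060, tanh(1.846331) = 0.951399

(0.539, 0.951)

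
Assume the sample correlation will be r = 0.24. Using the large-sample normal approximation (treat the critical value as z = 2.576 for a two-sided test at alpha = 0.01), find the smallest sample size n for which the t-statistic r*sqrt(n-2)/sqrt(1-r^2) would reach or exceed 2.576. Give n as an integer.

r√(n−2)/√(1−r²) ≥ 2.576  ⇔  n−2 ≥ (2.576)²·(1−r²)/r²
(1−r²)/r² = (1−0.0576)/0.0576 = 16.3611
n ≥ 2 + 6.635776·16.3611 = 2 + 108.5686 = 110.5686
⌈110.5686⌉ = 111

111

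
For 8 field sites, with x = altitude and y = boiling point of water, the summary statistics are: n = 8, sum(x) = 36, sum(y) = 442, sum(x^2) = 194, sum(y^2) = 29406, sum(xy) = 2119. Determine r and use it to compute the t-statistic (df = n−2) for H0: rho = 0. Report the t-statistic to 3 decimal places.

Numerator: nΣxy − (Σx)(Σy) = 8·2119 − (36)(442) = 1040
Denominator: √[(nΣx²−(Σx)²)(nΣy²−(Σy)²)]
  nΣx²−(Σx)² = 8·194 − 1296 = 256;  nΣy²−(Σy)² = 8·29406 − 195364 = 39884
  √(256·39884) = √10210304 = 3195.3566
r = 1040 / 3195.3566 = 0.3255
t = r·√(n−2)/√(1−r²) = 0.3255·√6 / √(1−0.105950) = 0.797309 / 0.945542 = 0.843

0.843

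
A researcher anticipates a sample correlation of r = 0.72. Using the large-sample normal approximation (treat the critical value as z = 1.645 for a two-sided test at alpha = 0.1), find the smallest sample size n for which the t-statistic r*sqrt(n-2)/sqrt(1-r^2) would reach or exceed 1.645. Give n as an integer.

5

Need r·√(n−2)/√(1−r²) ≥ 1.645
√(n−2) ≥ 1.645·√(1−0.5184) / 0.72 = 1.645·0.693974 / 0.72 = 1.5855
n−2 ≥ 2.5138  ⇒  n ≥ 4.5138
Smallest integer n = 5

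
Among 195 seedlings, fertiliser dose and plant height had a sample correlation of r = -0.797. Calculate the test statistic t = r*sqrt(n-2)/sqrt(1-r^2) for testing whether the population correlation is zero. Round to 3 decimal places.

-18.332

t = r·√(n−2) / √(1−r²) with r = -0.797, n = 195
  = -0.797·√193 / √(1 − 0.635209)
  = -0.797·13.892444 / 0.603979
  = -11.072278 / 0.603979 = -18.332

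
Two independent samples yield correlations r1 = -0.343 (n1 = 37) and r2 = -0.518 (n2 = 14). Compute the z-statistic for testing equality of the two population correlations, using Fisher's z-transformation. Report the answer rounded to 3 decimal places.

Fisher z-transforms: z1 = atanh(-0.343) = -0.357489, z2 = atanh(-0.518) = -0.573602; difference d = 0.216113
Var(d) = 1/34 + 1/11 = 0.0294118 + 0.0909091 = 0.1203209
z = d/√Var(d) = 0.216113 / √0.1203209 = 0.216113 / 0.346873 = 0.623

0.623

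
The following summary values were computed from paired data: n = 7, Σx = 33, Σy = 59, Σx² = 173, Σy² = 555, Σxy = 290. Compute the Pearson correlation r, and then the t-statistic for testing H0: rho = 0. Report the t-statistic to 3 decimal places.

0.901

Numerator: nΣxy − (Σx)(Σy) = 7·290 − (33)(59) = 83
Denominator: √[(nΣx²−(Σx)²)(nΣy²−(Σy)²)]
  nΣx²−(Σx)² = 7·173 − 1089 = 122;  nΣy²−(Σy)² = 7·555 − 3481 = 404
  √(122·404) = √49288 = 222.0090
r = 83 / 222.0090 = 0.3739
t = r·√(n−2)/√(1−r²) = 0.3739·√5 / √(1−0.139801) = 0.836066 / 0.927469 = 0.901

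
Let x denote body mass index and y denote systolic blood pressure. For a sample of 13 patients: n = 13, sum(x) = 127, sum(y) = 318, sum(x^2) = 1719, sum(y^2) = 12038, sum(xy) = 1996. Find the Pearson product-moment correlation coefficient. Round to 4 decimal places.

S_xy = nΣxy − ΣxΣy = 13·1996 − 127·318 = 25948 − 40386 = -14438
S_xx = nΣx² − (Σx)² = 13·1719 − 127² = 22347 − 16129 = 6218
S_yy = nΣy² − (Σy)² = 13·12038 − 318² = 156494 − 101124 = 55370
r = S_xy / √(S_xx·S_yy) = -14438 / √(6218·55370) = -14438 / √344290660 = -14438 / 18555.0710 = -0.7781

-0.7781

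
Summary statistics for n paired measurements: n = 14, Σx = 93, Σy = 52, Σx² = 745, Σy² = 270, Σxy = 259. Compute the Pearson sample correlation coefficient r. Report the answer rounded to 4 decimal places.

-0.8741

S_xy = nΣxy − ΣxΣy = 14·259 − 93·52 = 3626 − 4836 = -1210
S_xx = nΣx² − (Σx)² = 14·745 − 93² = 10430 − 8649 = 1781
S_yy = nΣy² − (Σy)² = 14·270 − 52² = 3780 − 2704 = 1076
r = S_xy / √(S_xx·S_yy) = -1210 / √(1781·1076) = -1210 / √1916356 = -1210 / 1384.3251 = -0.8741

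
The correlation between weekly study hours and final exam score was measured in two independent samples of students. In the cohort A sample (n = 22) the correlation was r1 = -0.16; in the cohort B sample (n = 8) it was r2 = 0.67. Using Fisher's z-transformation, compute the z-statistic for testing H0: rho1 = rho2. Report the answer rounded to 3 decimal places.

z1 = atanh(-0.16) = -0.161387,  z2 = atanh(0.67) = 0.810743
SE = √(1/(n1−3) + 1/(n2−3)) = √(1/19 + 1/5) = √(0.0526316 + 0.2000000) = √0.2526316 = 0.502625
z = (z1 − z2)/SE = (-0.161387 − 0.810743) / 0.502625 = -0.972130 / 0.502625 = -1.934

-1.934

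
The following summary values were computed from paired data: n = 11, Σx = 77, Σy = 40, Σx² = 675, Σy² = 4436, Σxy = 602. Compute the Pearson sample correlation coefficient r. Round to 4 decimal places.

S_xy = nΣxy − ΣxΣy = 11·602 − 77·40 = 6622 − 3080 = 3542
S_xx = nΣx² − (Σx)² = 11·675 − 77² = 7425 − 5929 = 1496
S_yy = nΣy² − (Σy)² = 11·4436 − 40² = 48796 − 1600 = 47196
r = S_xy / √(S_xx·S_yy) = 3542 / √(1496·47196) = 3542 / √70605216 = 3542 / 8402.6910 = 0.4215

0.4215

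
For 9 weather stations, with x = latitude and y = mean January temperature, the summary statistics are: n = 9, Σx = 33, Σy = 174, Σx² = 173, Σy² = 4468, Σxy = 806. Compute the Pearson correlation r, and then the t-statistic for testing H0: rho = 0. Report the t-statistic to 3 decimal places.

2.602

Numerator: nΣxy − (Σx)(Σy) = 9·806 − (33)(174) = 1512
Denominator: √[(nΣx²−(Σx)²)(nΣy²−(Σy)²)]
  nΣx²−(Σx)² = 9·173 − 1089 = 468;  nΣy²−(Σy)² = 9·4468 − 30276 = 9936
  √(468·9936) = √4650048 = 2156.3970
r = 1512 / 2156.3970 = 0.7012
t = r·√(n−2)/√(1−r²) = 0.7012·√7 / √(1−0.491681) = 1.855201 / 0.712965 = 2.602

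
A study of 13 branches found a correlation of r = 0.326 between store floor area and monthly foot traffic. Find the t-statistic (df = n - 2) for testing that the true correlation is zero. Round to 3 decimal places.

t = r·√(n−2) / √(1−r²) with r = 0.326, n = 13
  = 0.326·√11 / √(1 − 0.106276)
  = 0.326·3.316625 / 0.945370
  = 1.081220 / 0.945370 = 1.144

1.144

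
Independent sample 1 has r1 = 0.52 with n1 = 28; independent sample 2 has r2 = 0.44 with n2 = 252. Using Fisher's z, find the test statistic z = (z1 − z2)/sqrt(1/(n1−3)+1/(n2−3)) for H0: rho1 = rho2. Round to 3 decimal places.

z1 = atanh(0.52) = 0.576340,  z2 = atanh(0.44) = 0.472231
SE = √(1/(n1−3) + 1/(n2−3)) = √(1/25 + 1/249) = √(0.0400000 + 0.0040161) = √0.0440161 = 0.209800
z = (z1 − z2)/SE = (0.576340 − 0.472231) / 0.209800 = 0.104109 / 0.209800 = 0.496

0.496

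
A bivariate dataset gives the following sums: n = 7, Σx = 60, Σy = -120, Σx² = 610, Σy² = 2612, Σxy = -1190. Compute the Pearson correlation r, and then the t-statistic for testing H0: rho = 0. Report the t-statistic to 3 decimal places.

Numerator: nΣxy − (Σx)(Σy) = 7·(-1190) − (60)(-120) = -1130
Denominator: √[(nΣx²−(Σx)²)(nΣy²−(Σy)²)]
  nΣx²−(Σx)² = 7·610 − 3600 = 670;  nΣy²−(Σy)² = 7·2612 − 14400 = 3884
  √(670·3884) = √2602280 = 1613.1584
r = -1130 / 1613.1584 = -0.7005
t = r·√(n−2)/√(1−r²) = -0.7005·√5 / √(1−0.490700) = -1.566366 / 0.713653 = -2.195

-2.195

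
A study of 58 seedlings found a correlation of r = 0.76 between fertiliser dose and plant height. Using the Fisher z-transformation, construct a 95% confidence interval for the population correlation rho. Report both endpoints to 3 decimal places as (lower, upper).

(0.624, 0.851)

z_r = atanh(0.76) = 0.996215;  SE = 1/√(n−3) = 1/√55 = 0.134840
z-limits: 0.996215 ± 1.960·0.134840 = 0.996215 ± 0.264286 = [0.731929, 1.260501]
ρ-limits: (tanh 0.731929, tanh 1.260501) = (0.624, 0.851)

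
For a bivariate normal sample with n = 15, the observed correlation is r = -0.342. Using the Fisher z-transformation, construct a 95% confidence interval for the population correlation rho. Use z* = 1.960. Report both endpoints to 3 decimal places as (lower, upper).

z_r = atanh(-0.342) = -0.356356;  SE = 1/√(n−3) = 1/√12 = 0.288675
z-limits: -0.356356 ± 1.960·0.288675 = -0.356356 ± 0.565803 = [-0.922159, 0.209447]
ρ-limits: (tanh -0.922159, tanh 0.209447) = (-0.727, 0.206)

(-0.727, 0.206)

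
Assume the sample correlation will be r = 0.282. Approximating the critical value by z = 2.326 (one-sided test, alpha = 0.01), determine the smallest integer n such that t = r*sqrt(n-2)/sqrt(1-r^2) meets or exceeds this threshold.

65

r√(n−2)/√(1−r²) ≥ 2.326  ⇔  n−2 ≥ (2.326)²·(1−r²)/r²
(1−r²)/r² = (1−0.079524)/0.079524 = 11.5748
n ≥ 2 + 5.410276·11.5748 = 2 + 62.6229 = 64.6229
⌈64.6229⌉ = 65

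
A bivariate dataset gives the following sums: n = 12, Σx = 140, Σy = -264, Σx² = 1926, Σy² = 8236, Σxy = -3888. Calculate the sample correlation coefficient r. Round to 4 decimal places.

S_xy = nΣxy − ΣxΣy = 12·(-3888) − 140·(-264) = -46656 − (-36960) = -9696
S_xx = nΣx² − (Σx)² = 12·1926 − 140² = 23112 − 19600 = 3512
S_yy = nΣy² − (Σy)² = 12·8236 − (-264)² = 98832 − 69696 = 29136
r = S_xy / √(S_xx·S_yy) = -9696 / √(3512·29136) = -9696 / √102325632 = -9696 / 10115.6133 = -0.9585

-0.9585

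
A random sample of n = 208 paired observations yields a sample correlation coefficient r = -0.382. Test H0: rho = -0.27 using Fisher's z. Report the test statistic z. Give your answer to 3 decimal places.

-1.797

Fisher z: atanh(-0.382) = -0.402399, atanh(-0.27) = -0.276864
z = (z_r − z_0)·√(n−3) = (-0.402399 − (-0.276864))·√205 = -0.125535 · 14.317821 = -1.797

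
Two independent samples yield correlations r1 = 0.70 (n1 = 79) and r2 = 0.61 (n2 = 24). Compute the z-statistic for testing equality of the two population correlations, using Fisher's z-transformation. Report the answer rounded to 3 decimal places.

0.642

z1 = atanh(0.70) = 0.867301,  z2 = atanh(0.61) = 0.708921
SE = √(1/(n1−3) + 1/(n2−3)) = √(1/76 + 1/21) = √(0.0131579 + 0.0476190) = √0.0607769 = 0.246530
z = (z1 − z2)/SE = (0.867301 − 0.708921) / 0.246530 = 0.158380 / 0.246530 = 0.642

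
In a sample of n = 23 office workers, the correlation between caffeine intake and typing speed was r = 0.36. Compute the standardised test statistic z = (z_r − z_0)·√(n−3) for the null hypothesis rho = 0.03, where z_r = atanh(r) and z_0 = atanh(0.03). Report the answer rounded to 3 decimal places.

z_r = atanh(0.36) = 0.376886,  z_0 = atanh(0.03) = 0.030009
SE = 1/√(n−3) = 1/√20 = 0.223607
z = (z_r − z_0)/SE = (0.376886 − 0.030009) / 0.223607 = 0.346877 / 0.223607 = 1.551

1.551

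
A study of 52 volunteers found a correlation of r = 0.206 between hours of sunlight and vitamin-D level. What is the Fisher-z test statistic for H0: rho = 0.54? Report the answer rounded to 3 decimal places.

-2.766

Fisher z: atanh(0.206) = 0.208990, atanh(0.54) = 0.604156
z = (z_r − z_0)·√(n−3) = (0.208990 − 0.604156)·√49 = -0.395166 · 7.000000 = -2.766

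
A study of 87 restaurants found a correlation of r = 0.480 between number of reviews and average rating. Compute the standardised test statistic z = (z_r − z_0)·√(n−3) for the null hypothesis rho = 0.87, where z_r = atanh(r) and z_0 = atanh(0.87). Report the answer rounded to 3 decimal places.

-7.425

z_r = atanh(0.480) = 0.522984,  z_0 = atanh(0.87) = 1.333080
SE = 1/√(n−3) = 1/√84 = 0.109109
z = (z_r − z_0)/SE = (0.522984 − 1.333080) / 0.109109 = -0.810096 / 0.109109 = -7.425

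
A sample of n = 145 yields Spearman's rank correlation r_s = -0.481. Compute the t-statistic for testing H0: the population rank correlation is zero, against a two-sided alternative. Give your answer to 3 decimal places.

-6.561

1 − r_s² = 1 − 0.231361 = 0.768639;  √(1−r_s²) = 0.876721
√(n−2) = √143 = 11.958261
t = r_s·√(n−2)/√(1−r_s²) = -0.481 · 11.958261 / 0.876721 = -6.561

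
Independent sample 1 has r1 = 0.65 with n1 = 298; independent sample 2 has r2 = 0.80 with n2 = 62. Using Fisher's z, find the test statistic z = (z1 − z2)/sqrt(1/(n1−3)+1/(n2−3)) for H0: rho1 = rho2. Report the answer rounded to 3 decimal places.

Fisher z-transforms: z1 = atanh(0.65) = 0.775299, z2 = atanh(0.80) = 1.098612; difference d = -0.323313
Var(d) = 1/295 + 1/59 = 0.0033898 + 0.0169492 = 0.0203390
z = d/√Var(d) = -0.323313 / √0.0203390 = -0.323313 / 0.142615 = -2.267

-2.267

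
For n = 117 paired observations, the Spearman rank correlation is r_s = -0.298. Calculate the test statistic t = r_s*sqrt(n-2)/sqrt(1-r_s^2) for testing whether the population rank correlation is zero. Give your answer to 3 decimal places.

t = r_s·√(n−2) / √(1−r_s²) with r_s = -0.298, n = 117
  = -0.298·√115 / √(1 − 0.088804)
  = -0.298·10.723805 / 0.954566
  = -3.195694 / 0.954566 = -3.348

-3.348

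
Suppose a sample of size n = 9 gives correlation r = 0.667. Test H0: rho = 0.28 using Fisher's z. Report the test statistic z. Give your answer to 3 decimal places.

1.268

z_r = atanh(0.667) = 0.805319,  z_0 = atanh(0.28) = 0.287682
SE = 1/√(n−3) = 1/√6 = 0.408248
z = (z_r − z_0)/SE = (0.805319 − 0.287682) / 0.408248 = 0.517637 / 0.408248 = 1.268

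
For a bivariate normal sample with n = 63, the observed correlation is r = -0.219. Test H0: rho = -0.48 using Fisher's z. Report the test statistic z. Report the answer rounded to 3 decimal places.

Fisher z: atanh(-0.219) = -0.222605, atanh(-0.48) = -0.522984
z = (z_r − z_0)·√(n−3) = (-0.222605 − (-0.522984))·√60 = 0.300379 · 7.745967 = 2.327

2.327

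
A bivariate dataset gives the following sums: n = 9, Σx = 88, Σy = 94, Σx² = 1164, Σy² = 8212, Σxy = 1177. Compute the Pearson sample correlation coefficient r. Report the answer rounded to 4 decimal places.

0.1741

S_xy = nΣxy − ΣxΣy = 9·1177 − 88·94 = 10593 − 8272 = 2321
S_xx = nΣx² − (Σx)² = 9·1164 − 88² = 10476 − 7744 = 2732
S_yy = nΣy² − (Σy)² = 9·8212 − 94² = 73908 − 8836 = 65072
r = S_xy / √(S_xx·S_yy) = 2321 / √(2732·65072) = 2321 / √177776704 = 2321 / 13333.2931 = 0.1741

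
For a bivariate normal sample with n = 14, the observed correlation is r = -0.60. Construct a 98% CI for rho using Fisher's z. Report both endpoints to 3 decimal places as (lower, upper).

(-0.884, 0.008)

Fisher z: z_r = atanh(r) = ½·ln((1+(-0.60))/(1−(-0.60))) = -0.693147
SE(z) = 1/√(n−3) = 1/√11 = 0.301511
98% ⇒ z* = 2.326; margin = 2.326·0.301511 = 0.701315
CI on z-scale: (-1.394462, 0.008168)
Back-transform: tanh(-1.394462) = -0.884149, tanh(0.008168) = 0.008168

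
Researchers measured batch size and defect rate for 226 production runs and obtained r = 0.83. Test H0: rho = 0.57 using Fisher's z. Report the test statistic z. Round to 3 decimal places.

8.073

Fisher z: atanh(0.83) = 1.188136, atanh(0.57) = 0.647523
z = (z_r − z_0)·√(n−3) = (1.188136 − 0.647523)·√223 = 0.540613 · 14.933185 = 8.073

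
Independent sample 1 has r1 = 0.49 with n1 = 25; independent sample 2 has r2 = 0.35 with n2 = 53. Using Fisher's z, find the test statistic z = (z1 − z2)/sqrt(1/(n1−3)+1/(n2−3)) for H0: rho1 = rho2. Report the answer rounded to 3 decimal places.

0.667

Fisher z-transforms: z1 = atanh(0.49) = 0.536060, z2 = atanh(0.35) = 0.365444; difference d = 0.170616
Var(d) = 1/22 + 1/50 = 0.0454545 + 0.0200000 = 0.0654545
z = d/√Var(d) = 0.170616 / √0.0654545 = 0.170616 / 0.255841 = 0.667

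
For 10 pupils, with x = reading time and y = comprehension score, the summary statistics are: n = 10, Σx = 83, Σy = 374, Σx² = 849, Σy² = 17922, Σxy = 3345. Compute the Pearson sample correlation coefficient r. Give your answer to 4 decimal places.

S_xy = nΣxy − ΣxΣy = 10·3345 − 83·374 = 33450 − 31042 = 2408
S_xx = nΣx² − (Σx)² = 10·849 − 83² = 8490 − 6889 = 1601
S_yy = nΣy² − (Σy)² = 10·17922 − 374² = 179220 − 139876 = 39344
r = S_xy / √(S_xx·S_yy) = 2408 / √(1601·39344) = 2408 / √62989744 = 2408 / 7936.6078 = 0.3034

0.3034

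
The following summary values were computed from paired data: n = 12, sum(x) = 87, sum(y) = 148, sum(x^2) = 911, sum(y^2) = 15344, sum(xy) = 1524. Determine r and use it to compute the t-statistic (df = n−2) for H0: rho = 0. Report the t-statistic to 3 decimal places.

S_xy = nΣxy − ΣxΣy = 12·1524 − 87·148 = 18288 − 12876 = 5412
S_xx = nΣx² − (Σx)² = 12·911 − 87² = 10932 − 7569 = 3363
S_yy = nΣy² − (Σy)² = 12·15344 − 148² = 184128 − 21904 = 162224
r = S_xy / √(S_xx·S_yy) = 5412 / √(3363·162224) = 5412 / √545559312 = 5412 / 23357.2111 = 0.2317
t = r·√(n−2)/√(1−r²) = 0.2317·√10 / √(1−0.053685) = 0.732700 / 0.972787 = 0.753

0.753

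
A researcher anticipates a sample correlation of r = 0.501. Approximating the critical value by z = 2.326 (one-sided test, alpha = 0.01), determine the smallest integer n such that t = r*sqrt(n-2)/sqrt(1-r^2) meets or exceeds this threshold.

r√(n−2)/√(1−r²) ≥ 2.326  ⇔  n−2 ≥ (2.326)²·(1−r²)/r²
(1−r²)/r² = (1−0.251001)/0.251001 = 2.9840
n ≥ 2 + 5.410276·2.9840 = 2 + 16.1443 = 18.1443
⌈18.1443⌉ = 19

19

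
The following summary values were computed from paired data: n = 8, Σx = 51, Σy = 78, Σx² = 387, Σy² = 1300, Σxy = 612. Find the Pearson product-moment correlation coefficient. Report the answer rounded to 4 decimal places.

0.6281

S_xy = nΣxy − ΣxΣy = 8·612 − 51·78 = 4896 − 3978 = 918
S_xx = nΣx² − (Σx)² = 8·387 − 51² = 3096 − 2601 = 495
S_yy = nΣy² − (Σy)² = 8·1300 − 78² = 10400 − 6084 = 4316
r = S_xy / √(S_xx·S_yy) = 918 / √(495·4316) = 918 / √2136420 = 918 / 1461.6498 = 0.6281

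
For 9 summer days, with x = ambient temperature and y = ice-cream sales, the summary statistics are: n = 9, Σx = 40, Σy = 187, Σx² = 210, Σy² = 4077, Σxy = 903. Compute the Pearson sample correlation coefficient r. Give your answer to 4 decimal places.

Numerator: nΣxy − (Σx)(Σy) = 9·903 − (40)(187) = 647
Denominator: √[(nΣx²−(Σx)²)(nΣy²−(Σy)²)]
  nΣx²−(Σx)² = 9·210 − 1600 = 290;  nΣy²−(Σy)² = 9·4077 − 34969 = 1724
  √(290·1724) = √499960 = 707.0785
r = 647 / 707.0785 = 0.9150

0.9150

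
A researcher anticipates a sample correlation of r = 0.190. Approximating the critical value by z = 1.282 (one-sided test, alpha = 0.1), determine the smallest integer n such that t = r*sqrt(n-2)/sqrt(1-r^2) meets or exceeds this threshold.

r√(n−2)/√(1−r²) ≥ 1.282  ⇔  n−2 ≥ (1.282)²·(1−r²)/r²
(1−r²)/r² = (1−0.036100)/0.036100 = 26.7008
n ≥ 2 + 1.643524·26.7008 = 2 + 43.8834 = 45.8834
⌈45.8834⌉ = 46

46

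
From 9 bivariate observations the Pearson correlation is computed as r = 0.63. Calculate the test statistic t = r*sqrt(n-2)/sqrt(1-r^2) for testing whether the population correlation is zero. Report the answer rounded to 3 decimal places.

1 − r² = 1 − 0.3969 = 0.6031;  √(1−r²) = 0.776595
√(n−2) = √7 = 2.645751
t = r·√(n−2)/√(1−r²) = 0.63 · 2.645751 / 0.776595 = 2.146

2.146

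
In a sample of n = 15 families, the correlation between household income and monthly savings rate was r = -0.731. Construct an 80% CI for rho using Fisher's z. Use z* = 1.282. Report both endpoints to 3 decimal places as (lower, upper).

(-0.862, -0.509)

z_r = atanh(-0.731) = -0.930872;  SE = 1/√(n−3) = 1/√12 = 0.288675
z-limits: -0.930872 ± 1.282·0.288675 = -0.930872 ± 0.370081 = [-1.300953, -0.560791]
ρ-limits: (tanh -1.300953, tanh -0.560791) = (-0.862, -0.509)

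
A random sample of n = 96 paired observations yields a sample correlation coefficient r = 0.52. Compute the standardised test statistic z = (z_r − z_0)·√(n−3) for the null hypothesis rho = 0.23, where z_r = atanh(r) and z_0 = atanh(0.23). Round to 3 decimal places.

Fisher z: atanh(0.52) = 0.576340, atanh(0.23) = 0.234189
z = (z_r − z_0)·√(n−3) = (0.576340 − 0.234189)·√93 = 0.342151 · 9.643651 = 3.300

3.300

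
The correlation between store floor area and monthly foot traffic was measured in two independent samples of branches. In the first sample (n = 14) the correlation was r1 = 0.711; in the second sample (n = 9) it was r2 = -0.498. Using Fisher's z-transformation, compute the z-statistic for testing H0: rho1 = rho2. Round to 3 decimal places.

z1 = atanh(0.711) = 0.889203,  z2 = atanh(-0.498) = -0.546643
SE = √(1/(n1−3) + 1/(n2−3)) = √(1/11 + 1/6) = √(0.0909091 + 0.1666667) = √0.2575758 = 0.507519
z = (z1 − z2)/SE = (0.889203 − (-0.546643)) / 0.507519 = 1.435846 / 0.507519 = 2.829

2.829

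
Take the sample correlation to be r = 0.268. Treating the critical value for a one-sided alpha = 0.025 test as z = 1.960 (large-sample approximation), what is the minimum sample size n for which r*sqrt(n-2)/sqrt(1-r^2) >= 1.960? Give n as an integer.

r√(n−2)/√(1−r²) ≥ 1.960  ⇔  n−2 ≥ (1.960)²·(1−r²)/r²
(1−r²)/r² = (1−0.071824)/0.071824 = 12.9229
n ≥ 2 + 3.8416·12.9229 = 2 + 49.6446 = 51.6446
⌈51.6446⌉ = 52

52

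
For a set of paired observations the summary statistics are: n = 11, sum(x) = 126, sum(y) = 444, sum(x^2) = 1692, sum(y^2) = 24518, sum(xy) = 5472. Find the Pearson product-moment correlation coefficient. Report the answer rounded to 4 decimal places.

0.3015

Numerator: nΣxy − (Σx)(Σy) = 11·5472 − (126)(444) = 4248
Denominator: √[(nΣx²−(Σx)²)(nΣy²−(Σy)²)]
  nΣx²−(Σx)² = 11·1692 − 15876 = 2736;  nΣy²−(Σy)² = 11·24518 − 197136 = 72562
  √(2736·72562) = √198529632 = 14090.0544
r = 4248 / 14090.0544 = 0.3015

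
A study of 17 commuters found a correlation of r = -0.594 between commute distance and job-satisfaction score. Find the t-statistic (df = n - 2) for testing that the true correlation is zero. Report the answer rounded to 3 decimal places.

1 − r² = 1 − 0.352836 = 0.647164;  √(1−r²) = 0.804465
√(n−2) = √15 = 3.872983
t = r·√(n−2)/√(1−r²) = -0.594 · 3.872983 / 0.804465 = -2.860

-2.860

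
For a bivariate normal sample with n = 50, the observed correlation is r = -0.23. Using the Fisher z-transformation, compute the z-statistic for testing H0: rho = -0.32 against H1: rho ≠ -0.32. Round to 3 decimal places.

0.668

Fisher z: atanh(-0.23) = -0.234189, atanh(-0.32) = -0.331647
z = (z_r − z_0)·√(n−3) = (-0.234189 − (-0.331647))·√47 = 0.097458 · 6.855655 = 0.668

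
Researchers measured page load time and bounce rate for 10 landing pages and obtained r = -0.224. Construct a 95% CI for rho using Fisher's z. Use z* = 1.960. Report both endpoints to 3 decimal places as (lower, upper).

(-0.748, 0.472)

z_r = atanh(-0.224) = -0.227863;  SE = 1/√(n−3) = 1/√7 = 0.377964
z-limits: -0.227863 ± 1.960·0.377964 = -0.227863 ± 0.740809 = [-0.968672, 0.512946]
ρ-limits: (tanh -0.968672, tanh 0.512946) = (-0.748, 0.472)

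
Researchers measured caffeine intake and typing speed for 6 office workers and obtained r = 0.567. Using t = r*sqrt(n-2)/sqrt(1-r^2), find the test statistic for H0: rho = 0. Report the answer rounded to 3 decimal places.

1.377

t = r·√(n−2) / √(1−r²) with r = 0.567, n = 6
  = 0.567·√4 / √(1 − 0.321489)
  = 0.567·2.000000 / 0.823718
  = 1.134000 / 0.823718 = 1.377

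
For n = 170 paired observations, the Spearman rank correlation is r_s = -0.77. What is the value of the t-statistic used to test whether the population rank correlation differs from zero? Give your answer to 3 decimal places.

t = r_s·√(n−2) / √(1−r_s²) with r_s = -0.77, n = 170
  = -0.77·√168 / √(1 − 0.5929)
  = -0.77·12.961481 / 0.638044
  = -9.980340 / 0.638044 = -15.642

-15.642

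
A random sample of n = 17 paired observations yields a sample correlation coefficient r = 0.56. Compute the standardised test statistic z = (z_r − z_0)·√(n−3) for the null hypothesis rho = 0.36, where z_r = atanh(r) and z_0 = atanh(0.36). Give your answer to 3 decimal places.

0.958

z_r = atanh(0.56) = 0.632833,  z_0 = atanh(0.36) = 0.376886
SE = 1/√(n−3) = 1/√14 = 0.267261
z = (z_r − z_0)/SE = (0.632833 − 0.376886) / 0.267261 = 0.255947 / 0.267261 = 0.958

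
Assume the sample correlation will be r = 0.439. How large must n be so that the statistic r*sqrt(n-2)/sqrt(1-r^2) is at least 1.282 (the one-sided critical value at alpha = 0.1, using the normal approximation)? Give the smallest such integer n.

9

Need r·√(n−2)/√(1−r²) ≥ 1.282
√(n−2) ≥ 1.282·√(1−0.192721) / 0.439 = 1.282·0.898487 / 0.439 = 2.6238
n−2 ≥ 6.8843  ⇒  n ≥ 8.8843
Smallest integer n = 9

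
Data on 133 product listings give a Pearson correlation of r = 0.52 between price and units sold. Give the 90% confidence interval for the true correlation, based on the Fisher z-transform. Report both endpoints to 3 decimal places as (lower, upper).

Fisher z: z_r = atanh(r) = ½·ln((1+0.52)/(1−0.52)) = 0.576340
SE(z) = 1/√(n−3) = 1/√130 = 0.087706
90% ⇒ z* = 1.645; margin = 1.645·0.087706 = 0.144276
CI on z-scale: (0.432064, 0.720616)
Back-transform: tanh(0.432064) = 0.407045, tanh(0.720616) = 0.617291

(0.407, 0.617)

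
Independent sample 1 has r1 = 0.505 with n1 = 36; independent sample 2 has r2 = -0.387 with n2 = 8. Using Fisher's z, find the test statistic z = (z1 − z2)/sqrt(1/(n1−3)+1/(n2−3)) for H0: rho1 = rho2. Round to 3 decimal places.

z1 = atanh(0.505) = 0.555995,  z2 = atanh(-0.387) = -0.408267
SE = √(1/(n1−3) + 1/(n2−3)) = √(1/33 + 1/5) = √(0.0303030 + 0.2000000) = √0.2303030 = 0.479899
z = (z1 − z2)/SE = (0.555995 − (-0.408267)) / 0.479899 = 0.964262 / 0.479899 = 2.009

2.009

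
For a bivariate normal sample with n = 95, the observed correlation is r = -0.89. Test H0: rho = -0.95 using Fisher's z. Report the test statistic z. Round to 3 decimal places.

Fisher z: atanh(-0.89) = -1.421926, atanh(-0.95) = -1.831781
z = (z_r − z_0)·√(n−3) = (-1.421926 − (-1.831781))·√92 = 0.409855 · 9.591663 = 3.931

3.931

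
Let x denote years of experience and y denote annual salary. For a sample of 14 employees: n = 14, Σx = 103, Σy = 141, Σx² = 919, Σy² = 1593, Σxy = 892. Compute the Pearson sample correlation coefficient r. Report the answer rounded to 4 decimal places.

-0.8706

S_xy = nΣxy − ΣxΣy = 14·892 − 103·141 = 12488 − 14523 = -2035
S_xx = nΣx² − (Σx)² = 14·919 − 103² = 12866 − 10609 = 2257
S_yy = nΣy² − (Σy)² = 14·1593 − 141² = 22302 − 19881 = 2421
r = S_xy / √(S_xx·S_yy) = -2035 / √(2257·2421) = -2035 / √5464197 = -2035 / 2337.5622 = -0.8706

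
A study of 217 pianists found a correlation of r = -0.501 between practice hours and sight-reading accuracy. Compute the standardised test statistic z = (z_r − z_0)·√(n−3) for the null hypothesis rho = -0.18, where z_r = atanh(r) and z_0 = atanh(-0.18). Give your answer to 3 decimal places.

-5.393

z_r = atanh(-0.501) = -0.550640,  z_0 = atanh(-0.18) = -0.181983
SE = 1/√(n−3) = 1/√214 = 0.068359
z = (z_r − z_0)/SE = (-0.550640 − (-0.181983)) / 0.068359 = -0.368657 / 0.068359 = -5.393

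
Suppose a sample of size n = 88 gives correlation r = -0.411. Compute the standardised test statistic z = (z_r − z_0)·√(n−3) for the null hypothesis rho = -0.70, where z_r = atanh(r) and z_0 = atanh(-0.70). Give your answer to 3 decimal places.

Fisher z: atanh(-0.411) = -0.436814, atanh(-0.70) = -0.867301
z = (z_r − z_0)·√(n−3) = (-0.436814 − (-0.867301))·√85 = 0.430487 · 9.219544 = 3.969

3.969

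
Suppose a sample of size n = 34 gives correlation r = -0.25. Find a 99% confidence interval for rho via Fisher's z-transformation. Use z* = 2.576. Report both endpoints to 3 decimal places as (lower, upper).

Fisher z: z_r = atanh(r) = ½·ln((1+(-0.25))/(1−(-0.25))) = -0.255413
SE(z) = 1/√(n−3) = 1/√31 = 0.179605
99% ⇒ z* = 2.576; margin = 2.576·0.179605 = 0.462662
CI on z-scale: (-0.718075, 0.207249)
Back-transform: tanh(-0.718075) = -0.615715, tanh(0.207249) = 0.204332

(-0.616, 0.204)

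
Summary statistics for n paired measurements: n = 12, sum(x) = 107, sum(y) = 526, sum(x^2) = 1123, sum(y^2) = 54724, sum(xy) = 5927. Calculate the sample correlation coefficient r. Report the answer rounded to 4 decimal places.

S_xy = nΣxy − ΣxΣy = 12·5927 − 107·526 = 71124 − 56282 = 14842
S_xx = nΣx² − (Σx)² = 12·1123 − 107² = 13476 − 11449 = 2027
S_yy = nΣy² − (Σy)² = 12·54724 − 526² = 656688 − 276676 = 380012
r = S_xy / √(S_xx·S_yy) = 14842 / √(2027·380012) = 14842 / √770284324 = 14842 / 27753.9965 = 0.5348

0.5348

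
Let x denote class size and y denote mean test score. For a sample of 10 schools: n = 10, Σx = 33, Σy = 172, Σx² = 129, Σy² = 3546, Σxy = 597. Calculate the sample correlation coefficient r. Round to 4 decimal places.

Numerator: nΣxy − (Σx)(Σy) = 10·597 − (33)(172) = 294
Denominator: √[(nΣx²−(Σx)²)(nΣy²−(Σy)²)]
  nΣx²−(Σx)² = 10·129 − 1089 = 201;  nΣy²−(Σy)² = 10·3546 − 29584 = 5876
  √(201·5876) = √1181076 = 1086.7732
r = 294 / 1086.7732 = 0.2705

0.2705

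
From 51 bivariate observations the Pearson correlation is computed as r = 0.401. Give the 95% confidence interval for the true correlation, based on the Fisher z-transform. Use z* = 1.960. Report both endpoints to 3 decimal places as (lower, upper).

Fisher z: z_r = atanh(r) = ½·ln((1+0.401)/(1−0.401)) = 0.424840
SE(z) = 1/√(n−3) = 1/√48 = 0.144338
95% ⇒ z* = 1.960; margin = 1.960·0.144338 = 0.282902
CI on z-scale: (0.141938, 0.707742)
Back-transform: tanh(0.141938) = 0.140992, tanh(0.707742) = 0.609259

(0.141, 0.609)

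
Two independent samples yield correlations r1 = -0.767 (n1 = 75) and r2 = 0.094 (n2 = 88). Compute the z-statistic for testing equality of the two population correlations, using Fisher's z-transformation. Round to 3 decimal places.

-6.913

Fisher z-transforms: z1 = atanh(-0.767) = -1.013000, z2 = atanh(0.094) = 0.094278; difference d = -1.107278
Var(d) = 1/72 + 1/85 = 0.0138889 + 0.0117647 = 0.0256536
z = d/√Var(d) = -1.107278 / √0.0256536 = -1.107278 / 0.160167 = -6.913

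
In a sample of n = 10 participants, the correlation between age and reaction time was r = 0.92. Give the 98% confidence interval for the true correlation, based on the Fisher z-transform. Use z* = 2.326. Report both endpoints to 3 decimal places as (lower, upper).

(0.611, 0.986)

Fisher z: z_r = atanh(r) = ½·ln((1+0.92)/(1−0.92)) = 1.589027
SE(z) = 1/√(n−3) = 1/√7 = 0.377964
98% ⇒ z* = 2.326; margin = 2.326·0.377964 = 0.879144
CI on z-scale: (0.709883, 2.468171)
Back-transform: tanh(0.709883) = 0.610603, tanh(2.468171) = 0.985741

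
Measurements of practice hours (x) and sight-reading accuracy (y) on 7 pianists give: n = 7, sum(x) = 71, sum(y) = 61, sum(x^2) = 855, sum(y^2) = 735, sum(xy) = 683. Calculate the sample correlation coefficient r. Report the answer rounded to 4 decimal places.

0.3881

Numerator: nΣxy − (Σx)(Σy) = 7·683 − (71)(61) = 450
Denominator: √[(nΣx²−(Σx)²)(nΣy²−(Σy)²)]
  nΣx²−(Σx)² = 7·855 − 5041 = 944;  nΣy²−(Σy)² = 7·735 − 3721 = 1424
  √(944·1424) = √1344256 = 1159.4205
r = 450 / 1159.4205 = 0.3881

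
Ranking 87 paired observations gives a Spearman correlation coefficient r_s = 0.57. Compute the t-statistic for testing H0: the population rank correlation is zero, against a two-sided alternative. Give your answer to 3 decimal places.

6.396

t = r_s·√(n−2) / √(1−r_s²) with r_s = 0.57, n = 87
  = 0.57·√85 / √(1 − 0.3249)
  = 0.57·9.219544 / 0.821645
  = 5.255140 / 0.821645 = 6.396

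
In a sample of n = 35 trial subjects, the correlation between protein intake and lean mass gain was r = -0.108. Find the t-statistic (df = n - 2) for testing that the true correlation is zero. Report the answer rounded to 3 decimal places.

-0.624

1 − r² = 1 − 0.011664 = 0.988336;  √(1−r²) = 0.994151
√(n−2) = √33 = 5.744563
t = r·√(n−2)/√(1−r²) = -0.108 · 5.744563 / 0.994151 = -0.624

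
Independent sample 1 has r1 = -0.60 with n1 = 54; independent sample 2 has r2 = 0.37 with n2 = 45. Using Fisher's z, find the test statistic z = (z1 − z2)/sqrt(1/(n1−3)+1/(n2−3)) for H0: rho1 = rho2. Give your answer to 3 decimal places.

z1 = atanh(-0.60) = -0.693147,  z2 = atanh(0.37) = 0.388423
SE = √(1/(n1−3) + 1/(n2−3)) = √(1/51 + 1/42) = √(0.0196078 + 0.0238095) = √0.0434173 = 0.208368
z = (z1 − z2)/SE = (-0.693147 − 0.388423) / 0.208368 = -1.081570 / 0.208368 = -5.191

-5.191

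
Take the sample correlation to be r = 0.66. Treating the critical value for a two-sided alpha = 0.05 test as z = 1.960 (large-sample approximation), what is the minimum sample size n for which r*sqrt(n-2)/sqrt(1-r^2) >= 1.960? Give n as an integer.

7

Need r·√(n−2)/√(1−r²) ≥ 1.960
√(n−2) ≥ 1.960·√(1−0.4356) / 0.66 = 1.960·0.751266 / 0.66 = 2.2310
n−2 ≥ 4.9774  ⇒  n ≥ 6.9774
Smallest integer n = 7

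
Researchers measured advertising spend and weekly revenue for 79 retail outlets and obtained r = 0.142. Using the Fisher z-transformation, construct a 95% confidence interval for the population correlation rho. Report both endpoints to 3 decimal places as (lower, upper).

(-0.082, 0.352)

Fisher z: z_r = atanh(r) = ½·ln((1+0.142)/(1−0.142)) = 0.142966
SE(z) = 1/√(n−3) = 1/√76 = 0.114708
95% ⇒ z* = 1.960; margin = 1.960·0.114708 = 0.224828
CI on z-scale: (-0.081862, 0.367794)
Back-transform: tanh(-0.081862) = -0.081680, tanh(0.367794) = 0.352061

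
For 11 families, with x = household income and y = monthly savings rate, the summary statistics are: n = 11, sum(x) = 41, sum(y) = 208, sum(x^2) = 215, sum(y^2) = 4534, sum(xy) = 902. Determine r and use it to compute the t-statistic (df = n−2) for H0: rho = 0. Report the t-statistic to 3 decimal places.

Numerator: nΣxy − (Σx)(Σy) = 11·902 − (41)(208) = 1394
Denominator: √[(nΣx²−(Σx)²)(nΣy²−(Σy)²)]
  nΣx²−(Σx)² = 11·215 − 1681 = 684;  nΣy²−(Σy)² = 11·4534 − 43264 = 6610
  √(684·6610) = √4521240 = 2126.3208
r = 1394 / 2126.3208 = 0.6556
t = r·√(n−2)/√(1−r²) = 0.6556·√9 / √(1−0.429811) = 1.966800 / 0.755109 = 2.605

2.605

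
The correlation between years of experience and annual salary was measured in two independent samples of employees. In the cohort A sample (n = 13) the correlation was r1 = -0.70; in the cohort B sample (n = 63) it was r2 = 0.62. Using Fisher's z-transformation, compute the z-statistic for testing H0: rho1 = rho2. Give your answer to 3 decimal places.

z1 = atanh(-0.70) = -0.867301,  z2 = atanh(0.62) = 0.725005
SE = √(1/(n1−3) + 1/(n2−3)) = √(1/10 + 1/60) = √(0.1000000 + 0.0166667) = √0.1166667 = 0.341565
z = (z1 − z2)/SE = (-0.867301 − 0.725005) / 0.341565 = -1.592306 / 0.341565 = -4.662

-4.662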